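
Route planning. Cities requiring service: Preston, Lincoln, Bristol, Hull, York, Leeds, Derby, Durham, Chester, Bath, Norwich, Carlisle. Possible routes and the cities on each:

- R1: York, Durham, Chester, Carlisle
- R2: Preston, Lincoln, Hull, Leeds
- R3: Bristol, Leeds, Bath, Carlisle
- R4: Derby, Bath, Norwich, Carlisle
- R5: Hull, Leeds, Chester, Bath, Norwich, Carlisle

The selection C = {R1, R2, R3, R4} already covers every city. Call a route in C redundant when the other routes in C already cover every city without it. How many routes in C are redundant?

0

Drop R1: York, Durham, Chester uncovered — not redundant.
Drop R2: Preston, Lincoln, Hull uncovered — not redundant.
Drop R3: Bristol uncovered — not redundant.
Drop R4: Derby, Norwich uncovered — not redundant.
None of the routes in C is redundant.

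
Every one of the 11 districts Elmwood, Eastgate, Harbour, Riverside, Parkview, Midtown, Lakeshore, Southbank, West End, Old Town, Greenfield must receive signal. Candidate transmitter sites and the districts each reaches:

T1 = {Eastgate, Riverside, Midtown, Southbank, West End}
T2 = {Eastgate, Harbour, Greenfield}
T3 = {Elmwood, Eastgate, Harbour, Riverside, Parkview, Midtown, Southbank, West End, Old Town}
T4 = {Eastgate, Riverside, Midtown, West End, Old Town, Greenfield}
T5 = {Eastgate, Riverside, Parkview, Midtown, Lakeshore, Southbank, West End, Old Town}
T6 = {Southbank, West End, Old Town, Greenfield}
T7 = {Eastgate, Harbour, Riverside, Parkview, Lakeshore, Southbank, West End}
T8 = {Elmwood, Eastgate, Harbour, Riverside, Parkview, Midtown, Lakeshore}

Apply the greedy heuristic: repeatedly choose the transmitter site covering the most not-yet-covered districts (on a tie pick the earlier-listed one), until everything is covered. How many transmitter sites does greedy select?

Pick 1: T3 covers 9 new districts (Elmwood, Eastgate, Harbour, Riverside, Parkview, Midtown, Southbank, West End, Old Town).
Pick 2: T2 covers 1 new districts (Greenfield).
Pick 3: T5 covers 1 new districts (Lakeshore).
Greedy uses 3 transmitter sites. (The true minimum is 2.)

3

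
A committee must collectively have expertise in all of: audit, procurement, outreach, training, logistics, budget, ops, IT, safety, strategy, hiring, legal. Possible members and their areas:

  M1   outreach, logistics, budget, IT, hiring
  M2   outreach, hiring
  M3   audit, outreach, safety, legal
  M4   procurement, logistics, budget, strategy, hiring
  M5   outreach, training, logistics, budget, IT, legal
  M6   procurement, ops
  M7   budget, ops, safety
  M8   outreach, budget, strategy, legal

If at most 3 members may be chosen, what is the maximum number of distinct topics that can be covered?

Choosing M3, M4, M5 covers {audit, procurement, outreach, training, logistics, budget, IT, safety, strategy, hiring, legal} — 11 topics.
No choice of 3 members does better; here ops is left uncovered.

11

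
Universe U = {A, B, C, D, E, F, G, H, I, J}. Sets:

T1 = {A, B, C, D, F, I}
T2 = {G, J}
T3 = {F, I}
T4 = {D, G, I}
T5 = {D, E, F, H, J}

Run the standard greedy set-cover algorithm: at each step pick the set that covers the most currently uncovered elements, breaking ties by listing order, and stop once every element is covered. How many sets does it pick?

Pick 1: T1 covers 6 new elements (A, B, C, D, F, I).
Pick 2: T5 covers 3 new elements (E, H, J).
Pick 3: T2 covers 1 new elements (G).
Greedy uses 3 sets.

3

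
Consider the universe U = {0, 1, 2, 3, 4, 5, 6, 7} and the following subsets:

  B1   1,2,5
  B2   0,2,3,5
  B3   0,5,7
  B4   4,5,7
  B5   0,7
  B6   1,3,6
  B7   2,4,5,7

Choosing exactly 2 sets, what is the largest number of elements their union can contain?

Choosing B6, B7 covers {1, 2, 3, 4, 5, 6, 7} — 7 elements.
No choice of 2 sets does better; here 0 is left uncovered.

7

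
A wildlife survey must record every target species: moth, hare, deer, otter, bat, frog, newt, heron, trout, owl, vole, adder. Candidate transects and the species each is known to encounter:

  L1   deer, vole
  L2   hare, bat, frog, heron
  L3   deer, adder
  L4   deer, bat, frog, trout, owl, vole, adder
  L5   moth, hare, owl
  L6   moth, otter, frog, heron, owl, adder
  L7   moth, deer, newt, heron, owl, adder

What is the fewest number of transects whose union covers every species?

L2, L4, L6, L7 together cover {moth, hare, deer, otter, bat, frog, newt, heron, trout, owl, vole, adder} — every species.
No 3 of the 7 transects cover everything (all 35 triples fall short), so 4 is minimum.

4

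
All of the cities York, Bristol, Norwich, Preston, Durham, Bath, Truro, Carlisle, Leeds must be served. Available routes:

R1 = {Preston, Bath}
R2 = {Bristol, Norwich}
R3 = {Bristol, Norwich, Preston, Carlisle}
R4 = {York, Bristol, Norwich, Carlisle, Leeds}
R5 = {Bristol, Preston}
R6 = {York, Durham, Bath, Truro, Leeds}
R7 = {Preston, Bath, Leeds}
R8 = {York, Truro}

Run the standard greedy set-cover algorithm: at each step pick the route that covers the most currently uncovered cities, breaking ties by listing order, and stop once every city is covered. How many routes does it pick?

3

Pick 1: R4 covers 5 new cities (York, Bristol, Norwich, Carlisle, Leeds).
Pick 2: R6 covers 3 new cities (Durham, Bath, Truro).
Pick 3: R1 covers 1 new cities (Preston).
Greedy uses 3 routes. (The true minimum is 2.)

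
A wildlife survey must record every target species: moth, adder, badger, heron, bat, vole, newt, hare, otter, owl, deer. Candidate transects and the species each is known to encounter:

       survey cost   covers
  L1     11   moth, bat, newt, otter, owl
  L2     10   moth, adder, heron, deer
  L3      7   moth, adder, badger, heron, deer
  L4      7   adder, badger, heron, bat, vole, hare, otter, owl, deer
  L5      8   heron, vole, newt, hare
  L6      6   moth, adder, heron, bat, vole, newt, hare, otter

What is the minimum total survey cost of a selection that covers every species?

13

L4, L6 cover every species at survey cost 7 + 6 = 13.
Any cover uses at least 2 transects; among all covering selections none totals below 13.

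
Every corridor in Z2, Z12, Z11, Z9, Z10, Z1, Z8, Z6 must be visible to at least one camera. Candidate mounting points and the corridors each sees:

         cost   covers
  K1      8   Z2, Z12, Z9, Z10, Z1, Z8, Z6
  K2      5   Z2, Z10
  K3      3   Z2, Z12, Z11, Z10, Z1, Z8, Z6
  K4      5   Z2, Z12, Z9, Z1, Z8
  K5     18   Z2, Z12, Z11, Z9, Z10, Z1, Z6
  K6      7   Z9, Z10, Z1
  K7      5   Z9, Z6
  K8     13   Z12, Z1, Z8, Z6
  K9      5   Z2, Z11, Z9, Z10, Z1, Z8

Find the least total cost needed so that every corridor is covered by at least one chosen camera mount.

K3, K4 cover every corridor at cost 3 + 5 = 8.
Any cover uses at least 2 camera mounts; among all covering selections none totals below 8.

8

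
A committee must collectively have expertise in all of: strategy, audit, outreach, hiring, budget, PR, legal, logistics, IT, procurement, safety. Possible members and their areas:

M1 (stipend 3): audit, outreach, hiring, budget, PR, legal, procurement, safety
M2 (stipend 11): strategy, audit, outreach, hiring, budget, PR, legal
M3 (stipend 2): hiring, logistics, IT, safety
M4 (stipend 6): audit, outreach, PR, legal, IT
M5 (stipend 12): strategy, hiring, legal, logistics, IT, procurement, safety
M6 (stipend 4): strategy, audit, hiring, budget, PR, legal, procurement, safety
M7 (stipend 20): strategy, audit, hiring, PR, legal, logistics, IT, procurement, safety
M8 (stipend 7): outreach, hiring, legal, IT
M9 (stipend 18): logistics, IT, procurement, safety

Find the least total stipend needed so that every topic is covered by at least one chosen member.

9

M1, M3, M6 cover every topic at stipend 3 + 2 + 4 = 9.
Any cover uses at least 2 members; among all covering selections none totals below 9.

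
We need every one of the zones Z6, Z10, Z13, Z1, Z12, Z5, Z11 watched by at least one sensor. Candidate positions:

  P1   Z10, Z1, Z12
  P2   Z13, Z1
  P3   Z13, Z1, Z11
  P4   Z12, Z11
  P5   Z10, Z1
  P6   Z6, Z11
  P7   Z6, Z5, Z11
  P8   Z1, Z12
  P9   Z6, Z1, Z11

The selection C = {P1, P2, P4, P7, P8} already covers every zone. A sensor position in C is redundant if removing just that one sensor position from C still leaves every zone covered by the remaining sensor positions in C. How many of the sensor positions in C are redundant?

Drop P1: Z10 uncovered — not redundant.
Drop P2: Z13 uncovered — not redundant.
Drop P4: the rest still cover every zone — redundant.
Drop P7: Z6, Z5 uncovered — not redundant.
Drop P8: the rest still cover every zone — redundant.
2 redundant: P4, P8.

2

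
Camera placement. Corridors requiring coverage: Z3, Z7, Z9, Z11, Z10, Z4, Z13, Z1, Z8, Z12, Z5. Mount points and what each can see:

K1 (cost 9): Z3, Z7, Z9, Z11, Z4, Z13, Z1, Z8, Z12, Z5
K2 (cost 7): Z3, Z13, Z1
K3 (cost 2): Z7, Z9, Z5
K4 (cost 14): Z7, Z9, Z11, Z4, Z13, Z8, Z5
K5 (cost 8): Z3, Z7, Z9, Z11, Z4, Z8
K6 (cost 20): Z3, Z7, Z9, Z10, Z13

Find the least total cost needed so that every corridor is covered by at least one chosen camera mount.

K1, K6 cover every corridor at cost 9 + 20 = 29.
Any cover uses at least 2 camera mounts; among all covering selections none totals below 29.

29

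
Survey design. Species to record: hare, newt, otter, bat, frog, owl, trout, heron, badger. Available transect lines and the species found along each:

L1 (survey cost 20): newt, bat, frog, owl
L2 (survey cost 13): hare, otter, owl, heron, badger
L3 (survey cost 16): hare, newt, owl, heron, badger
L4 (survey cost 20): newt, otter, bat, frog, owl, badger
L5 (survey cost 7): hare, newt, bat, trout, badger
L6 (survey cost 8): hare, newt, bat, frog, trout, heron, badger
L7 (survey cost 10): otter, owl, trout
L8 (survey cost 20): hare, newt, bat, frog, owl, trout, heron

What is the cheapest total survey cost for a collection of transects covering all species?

18

L6, L7 cover every species at survey cost 8 + 10 = 18.
Any cover uses at least 2 transects; among all covering selections none totals below 18.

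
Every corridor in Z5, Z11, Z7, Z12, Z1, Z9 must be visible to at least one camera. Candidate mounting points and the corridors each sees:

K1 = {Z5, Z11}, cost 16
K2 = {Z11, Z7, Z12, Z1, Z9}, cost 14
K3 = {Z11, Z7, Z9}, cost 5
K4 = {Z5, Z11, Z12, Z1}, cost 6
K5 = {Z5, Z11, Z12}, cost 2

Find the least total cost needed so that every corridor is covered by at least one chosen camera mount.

11

K3, K4 cover every corridor at cost 5 + 6 = 11.
Any cover uses at least 2 camera mounts; among all covering selections none totals below 11.
Greedy by coverage-per-cost would pick K5, K3, K4 for 13 — worse than the optimum 11.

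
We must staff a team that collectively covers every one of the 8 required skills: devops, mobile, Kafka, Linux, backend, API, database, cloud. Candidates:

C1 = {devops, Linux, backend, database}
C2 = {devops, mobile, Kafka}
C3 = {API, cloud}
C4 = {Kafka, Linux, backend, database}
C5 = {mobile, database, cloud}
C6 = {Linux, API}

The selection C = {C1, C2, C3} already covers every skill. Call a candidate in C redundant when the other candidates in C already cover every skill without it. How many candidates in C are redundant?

0

Drop C1: Linux, backend, database uncovered — not redundant.
Drop C2: mobile, Kafka uncovered — not redundant.
Drop C3: API, cloud uncovered — not redundant.
None of the candidates in C is redundant.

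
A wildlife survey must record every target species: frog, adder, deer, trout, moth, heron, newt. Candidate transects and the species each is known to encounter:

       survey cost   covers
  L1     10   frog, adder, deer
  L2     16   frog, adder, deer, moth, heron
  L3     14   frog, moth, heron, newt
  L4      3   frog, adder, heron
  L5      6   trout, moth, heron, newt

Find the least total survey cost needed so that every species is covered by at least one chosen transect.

L1, L5 cover every species at survey cost 10 + 6 = 16.
Any cover uses at least 2 transects; among all covering selections none totals below 16.

16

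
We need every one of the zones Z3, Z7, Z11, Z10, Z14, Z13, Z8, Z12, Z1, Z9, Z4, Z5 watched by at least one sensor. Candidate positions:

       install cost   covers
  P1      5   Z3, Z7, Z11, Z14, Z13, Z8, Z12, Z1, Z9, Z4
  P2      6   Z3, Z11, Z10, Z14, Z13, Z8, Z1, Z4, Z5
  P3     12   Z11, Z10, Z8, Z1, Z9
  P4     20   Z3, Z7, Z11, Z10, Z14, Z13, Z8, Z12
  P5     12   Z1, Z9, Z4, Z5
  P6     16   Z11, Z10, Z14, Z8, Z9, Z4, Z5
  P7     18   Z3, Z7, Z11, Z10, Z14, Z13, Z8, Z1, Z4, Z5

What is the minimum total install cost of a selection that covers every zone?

11

P1, P2 cover every zone at install cost 5 + 6 = 11.
Any cover uses at least 2 sensor positions; among all covering selections none totals below 11.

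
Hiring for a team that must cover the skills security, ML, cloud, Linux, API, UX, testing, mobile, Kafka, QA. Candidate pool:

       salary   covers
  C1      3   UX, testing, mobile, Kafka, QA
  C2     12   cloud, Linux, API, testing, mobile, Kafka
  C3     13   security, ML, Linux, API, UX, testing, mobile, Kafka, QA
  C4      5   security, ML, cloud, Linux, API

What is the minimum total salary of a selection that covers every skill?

C1, C4 cover every skill at salary 3 + 5 = 8.
Any cover uses at least 2 candidates; among all covering selections none totals below 8.

8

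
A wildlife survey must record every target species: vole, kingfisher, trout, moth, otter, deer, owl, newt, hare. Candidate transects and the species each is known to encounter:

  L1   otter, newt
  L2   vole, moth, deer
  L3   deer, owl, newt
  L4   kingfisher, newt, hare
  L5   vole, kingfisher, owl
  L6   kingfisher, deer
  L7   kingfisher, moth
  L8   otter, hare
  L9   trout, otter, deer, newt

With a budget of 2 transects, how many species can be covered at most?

7

Choosing L5, L9 covers {vole, kingfisher, trout, otter, deer, owl, newt} — 7 species.
No choice of 2 transects does better; here moth, hare are left uncovered.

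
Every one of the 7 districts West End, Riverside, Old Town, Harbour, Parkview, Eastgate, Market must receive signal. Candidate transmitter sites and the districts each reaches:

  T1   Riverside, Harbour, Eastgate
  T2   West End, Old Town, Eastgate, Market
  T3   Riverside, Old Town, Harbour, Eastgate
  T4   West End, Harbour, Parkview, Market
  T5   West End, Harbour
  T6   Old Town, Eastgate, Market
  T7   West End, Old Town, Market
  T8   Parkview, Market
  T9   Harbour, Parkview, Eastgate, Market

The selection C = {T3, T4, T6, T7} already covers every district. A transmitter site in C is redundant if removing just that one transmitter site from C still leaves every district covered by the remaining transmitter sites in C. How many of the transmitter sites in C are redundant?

Drop T3: Riverside uncovered — not redundant.
Drop T4: Parkview uncovered — not redundant.
Drop T6: the rest still cover every district — redundant.
Drop T7: the rest still cover every district — redundant.
2 redundant: T6, T7.

2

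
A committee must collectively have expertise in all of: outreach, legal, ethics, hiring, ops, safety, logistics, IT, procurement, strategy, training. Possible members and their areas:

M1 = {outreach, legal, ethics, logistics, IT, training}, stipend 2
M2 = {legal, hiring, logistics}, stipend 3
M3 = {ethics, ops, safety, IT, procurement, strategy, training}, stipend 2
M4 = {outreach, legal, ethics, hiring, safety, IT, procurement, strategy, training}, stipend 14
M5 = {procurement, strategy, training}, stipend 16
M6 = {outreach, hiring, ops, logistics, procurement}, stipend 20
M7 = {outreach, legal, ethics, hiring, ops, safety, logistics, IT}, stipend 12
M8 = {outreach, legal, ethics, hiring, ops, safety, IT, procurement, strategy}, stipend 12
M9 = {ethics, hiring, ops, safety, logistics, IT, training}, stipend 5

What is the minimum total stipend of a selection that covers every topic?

7

M1, M2, M3 cover every topic at stipend 2 + 3 + 2 = 7.
Any cover uses at least 2 members; among all covering selections none totals below 7.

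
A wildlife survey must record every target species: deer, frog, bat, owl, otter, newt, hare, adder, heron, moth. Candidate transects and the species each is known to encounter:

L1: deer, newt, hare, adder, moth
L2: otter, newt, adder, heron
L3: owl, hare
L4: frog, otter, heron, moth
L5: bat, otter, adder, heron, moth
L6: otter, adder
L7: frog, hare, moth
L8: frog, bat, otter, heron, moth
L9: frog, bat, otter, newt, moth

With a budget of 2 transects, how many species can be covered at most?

9

Choosing L1, L8 covers {deer, frog, bat, otter, newt, hare, adder, heron, moth} — 9 species.
No choice of 2 transects does better; here owl is left uncovered.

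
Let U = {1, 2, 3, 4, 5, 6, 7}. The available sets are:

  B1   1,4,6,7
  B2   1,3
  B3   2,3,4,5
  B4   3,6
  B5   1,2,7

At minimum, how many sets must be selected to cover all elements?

B1, B3 together cover {1, 2, 3, 4, 5, 6, 7} — every element.
No single set contains all 7 elements, so 2 is optimal.

2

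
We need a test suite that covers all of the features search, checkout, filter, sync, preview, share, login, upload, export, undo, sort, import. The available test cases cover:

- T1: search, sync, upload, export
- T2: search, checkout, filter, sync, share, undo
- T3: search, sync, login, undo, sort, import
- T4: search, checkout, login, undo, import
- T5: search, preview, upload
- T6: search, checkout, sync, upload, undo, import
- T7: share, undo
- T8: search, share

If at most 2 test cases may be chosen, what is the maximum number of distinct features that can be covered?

Choosing T2, T3 covers {search, checkout, filter, sync, share, login, undo, sort, import} — 9 features.
No choice of 2 test cases does better; here preview, upload, export are left uncovered.

9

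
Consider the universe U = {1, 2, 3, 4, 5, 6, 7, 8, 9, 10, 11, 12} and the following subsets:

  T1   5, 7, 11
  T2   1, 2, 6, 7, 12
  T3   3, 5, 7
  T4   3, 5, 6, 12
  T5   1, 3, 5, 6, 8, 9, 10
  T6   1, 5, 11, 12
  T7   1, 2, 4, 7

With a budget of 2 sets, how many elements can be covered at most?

Choosing T2, T5 covers {1, 2, 3, 5, 6, 7, 8, 9, 10, 12} — 10 elements.
No choice of 2 sets does better; here 4, 11 are left uncovered.

10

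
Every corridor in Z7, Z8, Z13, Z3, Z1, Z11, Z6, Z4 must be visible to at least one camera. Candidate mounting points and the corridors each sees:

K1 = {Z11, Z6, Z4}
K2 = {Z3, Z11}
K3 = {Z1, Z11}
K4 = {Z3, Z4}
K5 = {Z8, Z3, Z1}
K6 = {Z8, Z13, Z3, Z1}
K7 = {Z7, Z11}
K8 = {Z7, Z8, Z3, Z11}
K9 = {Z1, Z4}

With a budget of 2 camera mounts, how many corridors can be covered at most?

Choosing K1, K6 covers {Z8, Z13, Z3, Z1, Z11, Z6, Z4} — 7 corridors.
No choice of 2 camera mounts does better; here Z7 is left uncovered.

7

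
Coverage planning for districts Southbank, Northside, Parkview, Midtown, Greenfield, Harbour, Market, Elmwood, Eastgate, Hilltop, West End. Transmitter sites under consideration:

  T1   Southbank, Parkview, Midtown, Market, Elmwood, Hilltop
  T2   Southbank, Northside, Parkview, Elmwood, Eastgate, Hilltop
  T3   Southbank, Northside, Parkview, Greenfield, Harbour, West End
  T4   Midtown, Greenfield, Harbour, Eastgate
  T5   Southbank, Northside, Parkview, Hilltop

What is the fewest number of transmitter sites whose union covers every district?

T1, T2, T3 together cover {Southbank, Northside, Parkview, Midtown, Greenfield, Harbour, Market, Elmwood, Eastgate, Hilltop, West End} — every district.
No 2 of the 5 transmitter sites cover everything (all 10 pairs fall short), so 3 is minimum.

3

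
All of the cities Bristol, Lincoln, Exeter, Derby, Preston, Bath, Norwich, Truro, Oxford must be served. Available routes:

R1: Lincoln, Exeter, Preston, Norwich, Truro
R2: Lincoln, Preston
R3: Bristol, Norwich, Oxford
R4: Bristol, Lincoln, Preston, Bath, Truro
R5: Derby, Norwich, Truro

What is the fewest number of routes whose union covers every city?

4

R1, R3, R4, R5 together cover {Bristol, Lincoln, Exeter, Derby, Preston, Bath, Norwich, Truro, Oxford} — every city.
No 3 of the 5 routes cover everything (all 10 triples fall short), so 4 is minimum.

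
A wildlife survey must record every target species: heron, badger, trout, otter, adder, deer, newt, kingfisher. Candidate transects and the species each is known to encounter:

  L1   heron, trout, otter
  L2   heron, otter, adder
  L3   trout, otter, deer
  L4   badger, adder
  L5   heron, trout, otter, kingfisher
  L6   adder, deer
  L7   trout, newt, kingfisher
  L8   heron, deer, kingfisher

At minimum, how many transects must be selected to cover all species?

4

L1, L3, L4, L7 together cover {heron, badger, trout, otter, adder, deer, newt, kingfisher} — every species.
No 3 of the 8 transects cover everything (all 56 triples fall short), so 4 is minimum.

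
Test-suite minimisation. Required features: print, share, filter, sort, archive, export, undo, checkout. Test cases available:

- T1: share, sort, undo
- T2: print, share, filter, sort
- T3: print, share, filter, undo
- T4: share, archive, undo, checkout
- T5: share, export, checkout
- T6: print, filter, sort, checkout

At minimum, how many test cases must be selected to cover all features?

T2, T4, T5 together cover {print, share, filter, sort, archive, export, undo, checkout} — every feature.
No 2 of the 6 test cases cover everything (all 15 pairs fall short), so 3 is minimum.

3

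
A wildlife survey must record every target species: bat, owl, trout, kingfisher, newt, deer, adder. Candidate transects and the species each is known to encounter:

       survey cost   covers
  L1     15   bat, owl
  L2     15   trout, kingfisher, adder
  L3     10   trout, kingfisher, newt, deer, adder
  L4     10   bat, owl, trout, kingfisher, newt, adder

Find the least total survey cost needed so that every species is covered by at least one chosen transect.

20

L3, L4 cover every species at survey cost 10 + 10 = 20.
Any cover uses at least 2 transects; among all covering selections none totals below 20.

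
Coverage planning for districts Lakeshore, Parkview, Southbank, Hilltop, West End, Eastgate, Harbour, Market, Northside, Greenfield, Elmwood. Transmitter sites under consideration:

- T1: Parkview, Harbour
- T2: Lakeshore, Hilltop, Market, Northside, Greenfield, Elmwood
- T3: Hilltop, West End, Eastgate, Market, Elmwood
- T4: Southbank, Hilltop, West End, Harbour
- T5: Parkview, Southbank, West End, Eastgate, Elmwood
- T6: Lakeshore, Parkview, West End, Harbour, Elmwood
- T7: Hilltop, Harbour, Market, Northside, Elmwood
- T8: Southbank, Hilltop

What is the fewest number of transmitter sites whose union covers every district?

3

T1, T2, T5 together cover {Lakeshore, Parkview, Southbank, Hilltop, West End, Eastgate, Harbour, Market, Northside, Greenfield, Elmwood} — every district.
No 2 of the 8 transmitter sites cover everything (all 28 pairs fall short), so 3 is minimum.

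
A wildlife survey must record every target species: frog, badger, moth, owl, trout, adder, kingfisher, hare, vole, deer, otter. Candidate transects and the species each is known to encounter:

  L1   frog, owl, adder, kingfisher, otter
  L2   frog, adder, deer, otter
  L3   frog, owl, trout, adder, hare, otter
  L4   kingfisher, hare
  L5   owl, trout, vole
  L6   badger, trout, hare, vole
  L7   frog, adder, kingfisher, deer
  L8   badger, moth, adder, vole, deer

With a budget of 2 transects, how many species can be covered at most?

Choosing L3, L8 covers {frog, badger, moth, owl, trout, adder, hare, vole, deer, otter} — 10 species.
No choice of 2 transects does better; here kingfisher is left uncovered.

10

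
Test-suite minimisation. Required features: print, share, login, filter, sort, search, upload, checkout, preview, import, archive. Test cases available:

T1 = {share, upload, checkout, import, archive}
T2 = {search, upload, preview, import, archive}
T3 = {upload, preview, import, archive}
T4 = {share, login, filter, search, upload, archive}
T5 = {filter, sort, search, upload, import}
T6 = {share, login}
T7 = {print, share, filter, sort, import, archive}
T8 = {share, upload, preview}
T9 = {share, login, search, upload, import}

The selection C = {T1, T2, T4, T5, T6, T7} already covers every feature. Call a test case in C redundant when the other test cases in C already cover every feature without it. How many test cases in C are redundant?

3

Drop T1: checkout uncovered — not redundant.
Drop T2: preview uncovered — not redundant.
Drop T4: the rest still cover every feature — redundant.
Drop T5: the rest still cover every feature — redundant.
Drop T6: the rest still cover every feature — redundant.
Drop T7: print uncovered — not redundant.
3 redundant: T4, T5, T6.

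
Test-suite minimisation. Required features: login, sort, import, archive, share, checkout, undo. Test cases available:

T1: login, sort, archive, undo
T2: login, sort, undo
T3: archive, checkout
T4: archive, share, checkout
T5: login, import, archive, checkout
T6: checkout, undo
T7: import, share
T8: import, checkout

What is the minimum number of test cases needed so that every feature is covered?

3

T1, T3, T7 together cover {login, sort, import, archive, share, checkout, undo} — every feature.
No 2 of the 8 test cases cover everything (all 28 pairs fall short), so 3 is minimum.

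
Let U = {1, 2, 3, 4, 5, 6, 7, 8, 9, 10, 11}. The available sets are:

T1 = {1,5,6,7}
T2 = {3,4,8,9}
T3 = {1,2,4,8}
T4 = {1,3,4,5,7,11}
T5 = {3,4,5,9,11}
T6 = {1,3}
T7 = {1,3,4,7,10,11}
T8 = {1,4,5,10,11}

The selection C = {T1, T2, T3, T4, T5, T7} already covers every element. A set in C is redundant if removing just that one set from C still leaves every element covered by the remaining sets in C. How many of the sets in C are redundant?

3

Drop T1: 6 uncovered — not redundant.
Drop T2: the rest still cover every element — redundant.
Drop T3: 2 uncovered — not redundant.
Drop T4: the rest still cover every element — redundant.
Drop T5: the rest still cover every element — redundant.
Drop T7: 10 uncovered — not redundant.
3 redundant: T2, T4, T5.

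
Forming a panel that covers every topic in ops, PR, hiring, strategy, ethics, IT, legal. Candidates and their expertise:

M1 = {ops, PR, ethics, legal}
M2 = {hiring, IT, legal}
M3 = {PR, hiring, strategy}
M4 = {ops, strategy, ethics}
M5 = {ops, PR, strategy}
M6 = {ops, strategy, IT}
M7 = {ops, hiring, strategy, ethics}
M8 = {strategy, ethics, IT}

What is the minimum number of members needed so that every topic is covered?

3

M1, M2, M3 together cover {ops, PR, hiring, strategy, ethics, IT, legal} — every topic.
No 2 of the 8 members cover everything (all 28 pairs fall short), so 3 is minimum.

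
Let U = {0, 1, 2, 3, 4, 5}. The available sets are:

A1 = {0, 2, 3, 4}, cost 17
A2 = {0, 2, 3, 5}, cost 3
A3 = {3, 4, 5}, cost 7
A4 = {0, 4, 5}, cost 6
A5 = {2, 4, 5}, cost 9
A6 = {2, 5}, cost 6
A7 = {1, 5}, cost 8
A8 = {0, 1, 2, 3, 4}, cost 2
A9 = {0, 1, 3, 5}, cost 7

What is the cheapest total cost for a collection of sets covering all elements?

5

A2, A8 cover every element at cost 3 + 2 = 5.
Any cover uses at least 2 sets; among all covering selections none totals below 5.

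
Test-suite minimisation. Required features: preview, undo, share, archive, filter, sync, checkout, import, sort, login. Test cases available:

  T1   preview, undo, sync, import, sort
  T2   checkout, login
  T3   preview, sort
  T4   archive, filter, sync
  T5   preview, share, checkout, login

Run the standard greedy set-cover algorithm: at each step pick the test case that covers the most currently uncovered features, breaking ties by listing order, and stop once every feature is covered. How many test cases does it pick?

3

Pick 1: T1 covers 5 new features (preview, undo, sync, import, sort).
Pick 2: T5 covers 3 new features (share, checkout, login).
Pick 3: T4 covers 2 new features (archive, filter).
Greedy uses 3 test cases.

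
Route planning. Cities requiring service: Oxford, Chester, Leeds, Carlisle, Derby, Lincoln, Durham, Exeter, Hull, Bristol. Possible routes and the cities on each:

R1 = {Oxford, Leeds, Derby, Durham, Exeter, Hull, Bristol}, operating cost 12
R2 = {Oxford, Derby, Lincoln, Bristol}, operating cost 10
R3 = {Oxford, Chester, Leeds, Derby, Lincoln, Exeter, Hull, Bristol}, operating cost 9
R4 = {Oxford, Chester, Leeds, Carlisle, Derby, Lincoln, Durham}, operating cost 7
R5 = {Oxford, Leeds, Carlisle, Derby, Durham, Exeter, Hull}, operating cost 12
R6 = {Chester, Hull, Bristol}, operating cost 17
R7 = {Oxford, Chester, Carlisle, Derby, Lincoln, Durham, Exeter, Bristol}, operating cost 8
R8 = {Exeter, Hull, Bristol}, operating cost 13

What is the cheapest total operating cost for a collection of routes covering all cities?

16

R3, R4 cover every city at operating cost 9 + 7 = 16.
Any cover uses at least 2 routes; among all covering selections none totals below 16.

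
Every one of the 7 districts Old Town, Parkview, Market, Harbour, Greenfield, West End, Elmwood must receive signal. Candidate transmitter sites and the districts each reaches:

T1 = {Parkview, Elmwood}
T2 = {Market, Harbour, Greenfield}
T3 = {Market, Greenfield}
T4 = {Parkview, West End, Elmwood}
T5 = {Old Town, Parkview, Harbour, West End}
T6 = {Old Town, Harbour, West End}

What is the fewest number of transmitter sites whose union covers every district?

T1, T2, T5 together cover {Old Town, Parkview, Market, Harbour, Greenfield, West End, Elmwood} — every district.
No 2 of the 6 transmitter sites cover everything (all 15 pairs fall short), so 3 is minimum.

3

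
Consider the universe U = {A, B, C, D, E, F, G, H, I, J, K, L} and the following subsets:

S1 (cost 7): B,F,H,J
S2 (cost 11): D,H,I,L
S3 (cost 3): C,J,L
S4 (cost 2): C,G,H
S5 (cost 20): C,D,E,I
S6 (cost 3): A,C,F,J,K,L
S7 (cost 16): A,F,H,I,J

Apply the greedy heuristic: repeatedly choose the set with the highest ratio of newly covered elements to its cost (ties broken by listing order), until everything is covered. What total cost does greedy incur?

43

Pick 1: S6 adds 6 new (A, C, F, J, K, L) at cost 3 (ratio 6/3).
Pick 2: S4 adds 2 new (G, H) at cost 2 (ratio 2/2).
Pick 3: S2 adds 2 new (D, I) at cost 11 (ratio 2/11).
Pick 4: S1 adds 1 new (B) at cost 7 (ratio 1/7).
Pick 5: S5 adds 1 new (E) at cost 20 (ratio 1/20).
Greedy total cost: 3 + 2 + 11 + 7 + 20 = 43. (The true optimum is 32, so greedy overshoots here.)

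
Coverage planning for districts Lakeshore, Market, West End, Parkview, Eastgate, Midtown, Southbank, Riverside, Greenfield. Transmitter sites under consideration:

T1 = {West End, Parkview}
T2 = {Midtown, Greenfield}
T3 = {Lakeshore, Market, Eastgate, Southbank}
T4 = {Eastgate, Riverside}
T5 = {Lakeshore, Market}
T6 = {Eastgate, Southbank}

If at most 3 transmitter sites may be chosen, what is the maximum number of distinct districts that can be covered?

8

Choosing T1, T2, T3 covers {Lakeshore, Market, West End, Parkview, Eastgate, Midtown, Southbank, Greenfield} — 8 districts.
No choice of 3 transmitter sites does better; here Riverside is left uncovered.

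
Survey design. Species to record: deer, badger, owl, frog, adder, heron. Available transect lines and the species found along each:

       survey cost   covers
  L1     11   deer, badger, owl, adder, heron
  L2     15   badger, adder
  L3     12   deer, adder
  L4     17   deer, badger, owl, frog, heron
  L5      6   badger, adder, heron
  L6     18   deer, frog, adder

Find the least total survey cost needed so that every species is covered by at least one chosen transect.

23

L4, L5 cover every species at survey cost 17 + 6 = 23.
Any cover uses at least 2 transects; among all covering selections none totals below 23.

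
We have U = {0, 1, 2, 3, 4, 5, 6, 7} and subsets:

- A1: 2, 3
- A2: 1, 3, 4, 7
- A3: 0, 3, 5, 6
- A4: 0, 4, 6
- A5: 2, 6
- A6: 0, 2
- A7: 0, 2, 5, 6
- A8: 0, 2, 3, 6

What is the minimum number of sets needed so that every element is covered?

2

A2, A7 together cover {0, 1, 2, 3, 4, 5, 6, 7} — every element.
No single set contains all 8 elements, so 2 is optimal.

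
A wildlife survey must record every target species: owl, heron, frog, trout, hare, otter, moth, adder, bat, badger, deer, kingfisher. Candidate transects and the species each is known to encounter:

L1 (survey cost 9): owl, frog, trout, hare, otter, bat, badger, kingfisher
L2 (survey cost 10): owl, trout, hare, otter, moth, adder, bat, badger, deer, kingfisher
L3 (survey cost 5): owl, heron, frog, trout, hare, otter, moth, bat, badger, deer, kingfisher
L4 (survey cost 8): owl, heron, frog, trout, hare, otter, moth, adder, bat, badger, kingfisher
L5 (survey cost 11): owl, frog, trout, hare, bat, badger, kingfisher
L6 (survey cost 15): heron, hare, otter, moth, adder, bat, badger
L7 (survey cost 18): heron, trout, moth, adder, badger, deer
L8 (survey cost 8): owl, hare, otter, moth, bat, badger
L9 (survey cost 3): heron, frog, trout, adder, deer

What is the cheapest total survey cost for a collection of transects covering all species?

L3, L9 cover every species at survey cost 5 + 3 = 8.
Any cover uses at least 2 transects; among all covering selections none totals below 8.

8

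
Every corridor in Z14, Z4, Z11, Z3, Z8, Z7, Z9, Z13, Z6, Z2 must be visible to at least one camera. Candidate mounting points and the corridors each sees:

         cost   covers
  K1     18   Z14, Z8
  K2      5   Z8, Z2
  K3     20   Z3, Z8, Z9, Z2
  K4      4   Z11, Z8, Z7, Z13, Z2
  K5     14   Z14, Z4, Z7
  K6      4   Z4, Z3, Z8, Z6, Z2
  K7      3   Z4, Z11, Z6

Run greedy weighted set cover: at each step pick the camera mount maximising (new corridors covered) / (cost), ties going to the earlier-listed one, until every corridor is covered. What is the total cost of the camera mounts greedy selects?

Pick 1: K4 adds 5 new (Z11, Z8, Z7, Z13, Z2) at cost 4 (ratio 5/4).
Pick 2: K6 adds 3 new (Z4, Z3, Z6) at cost 4 (ratio 3/4).
Pick 3: K5 adds 1 new (Z14) at cost 14 (ratio 1/14).
Pick 4: K3 adds 1 new (Z9) at cost 20 (ratio 1/20).
Greedy total cost: 4 + 4 + 14 + 20 = 42. (The true optimum is 41, so greedy overshoots here.)

42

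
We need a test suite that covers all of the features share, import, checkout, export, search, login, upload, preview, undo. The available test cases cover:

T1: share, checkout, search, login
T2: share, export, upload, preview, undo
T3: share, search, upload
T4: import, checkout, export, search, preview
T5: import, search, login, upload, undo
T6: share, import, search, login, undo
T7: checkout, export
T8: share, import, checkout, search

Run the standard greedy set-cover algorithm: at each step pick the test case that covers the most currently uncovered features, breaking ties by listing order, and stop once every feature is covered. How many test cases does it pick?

3

Pick 1: T2 covers 5 new features (share, export, upload, preview, undo).
Pick 2: T1 covers 3 new features (checkout, search, login).
Pick 3: T4 covers 1 new features (import).
Greedy uses 3 test cases.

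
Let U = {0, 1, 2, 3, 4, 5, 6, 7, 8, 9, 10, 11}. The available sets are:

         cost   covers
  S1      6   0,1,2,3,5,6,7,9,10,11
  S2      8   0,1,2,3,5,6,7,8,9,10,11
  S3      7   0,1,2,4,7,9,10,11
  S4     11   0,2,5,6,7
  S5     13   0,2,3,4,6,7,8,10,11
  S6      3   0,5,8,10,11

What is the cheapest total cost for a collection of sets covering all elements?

S2, S3 cover every element at cost 8 + 7 = 15.
Any cover uses at least 2 sets; among all covering selections none totals below 15.
Greedy by coverage-per-cost would pick S1, S6, S3 for 16 — worse than the optimum 15.

15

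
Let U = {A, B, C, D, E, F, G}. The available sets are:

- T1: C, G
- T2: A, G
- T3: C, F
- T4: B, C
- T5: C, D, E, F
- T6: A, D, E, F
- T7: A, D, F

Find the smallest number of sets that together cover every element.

3

T1, T4, T6 together cover {A, B, C, D, E, F, G} — every element.
No 2 of the 7 sets cover everything (all 21 pairs fall short), so 3 is minimum.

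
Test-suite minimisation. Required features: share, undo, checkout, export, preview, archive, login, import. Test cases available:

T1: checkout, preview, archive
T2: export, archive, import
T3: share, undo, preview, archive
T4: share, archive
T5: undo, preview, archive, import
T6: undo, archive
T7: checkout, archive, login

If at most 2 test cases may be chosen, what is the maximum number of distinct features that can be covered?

6

Choosing T2, T3 covers {share, undo, export, preview, archive, import} — 6 features.
No choice of 2 test cases does better; here checkout, login are left uncovered.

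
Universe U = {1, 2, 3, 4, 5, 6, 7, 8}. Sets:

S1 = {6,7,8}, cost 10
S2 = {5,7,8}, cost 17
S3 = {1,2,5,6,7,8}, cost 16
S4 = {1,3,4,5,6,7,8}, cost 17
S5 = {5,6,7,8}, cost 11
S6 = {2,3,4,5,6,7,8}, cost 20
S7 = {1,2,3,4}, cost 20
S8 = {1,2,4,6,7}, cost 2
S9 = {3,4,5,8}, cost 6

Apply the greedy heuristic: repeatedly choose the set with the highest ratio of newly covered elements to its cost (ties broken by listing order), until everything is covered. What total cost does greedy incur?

Pick 1: S8 adds 5 new (1, 2, 4, 6, 7) at cost 2 (ratio 5/2).
Pick 2: S9 adds 3 new (3, 5, 8) at cost 6 (ratio 3/6).
Greedy total cost: 2 + 6 = 8.

8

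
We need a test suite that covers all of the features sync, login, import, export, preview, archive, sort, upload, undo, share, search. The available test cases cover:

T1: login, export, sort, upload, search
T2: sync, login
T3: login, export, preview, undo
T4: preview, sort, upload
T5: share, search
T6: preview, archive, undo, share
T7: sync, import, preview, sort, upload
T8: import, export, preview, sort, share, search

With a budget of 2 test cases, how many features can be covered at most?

9

Choosing T1, T6 covers {login, export, preview, archive, sort, upload, undo, share, search} — 9 features.
No choice of 2 test cases does better; here sync, import are left uncovered.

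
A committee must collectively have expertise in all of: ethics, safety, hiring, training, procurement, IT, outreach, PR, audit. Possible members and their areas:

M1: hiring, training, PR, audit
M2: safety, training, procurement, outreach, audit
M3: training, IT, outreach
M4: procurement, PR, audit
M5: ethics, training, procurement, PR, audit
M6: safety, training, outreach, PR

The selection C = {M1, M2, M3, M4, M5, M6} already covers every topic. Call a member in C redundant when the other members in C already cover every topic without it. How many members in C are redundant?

Drop M1: hiring uncovered — not redundant.
Drop M2: the rest still cover every topic — redundant.
Drop M3: IT uncovered — not redundant.
Drop M4: the rest still cover every topic — redundant.
Drop M5: ethics uncovered — not redundant.
Drop M6: the rest still cover every topic — redundant.
3 redundant: M2, M4, M6.

3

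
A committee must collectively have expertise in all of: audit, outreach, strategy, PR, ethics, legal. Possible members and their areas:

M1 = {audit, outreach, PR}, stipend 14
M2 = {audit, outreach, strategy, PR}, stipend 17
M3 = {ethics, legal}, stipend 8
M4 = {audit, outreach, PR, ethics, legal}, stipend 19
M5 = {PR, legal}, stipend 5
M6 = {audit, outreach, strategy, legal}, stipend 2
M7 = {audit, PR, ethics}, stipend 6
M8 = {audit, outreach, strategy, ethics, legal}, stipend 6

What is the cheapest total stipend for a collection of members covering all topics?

8

M6, M7 cover every topic at stipend 2 + 6 = 8.
Any cover uses at least 2 members; among all covering selections none totals below 8.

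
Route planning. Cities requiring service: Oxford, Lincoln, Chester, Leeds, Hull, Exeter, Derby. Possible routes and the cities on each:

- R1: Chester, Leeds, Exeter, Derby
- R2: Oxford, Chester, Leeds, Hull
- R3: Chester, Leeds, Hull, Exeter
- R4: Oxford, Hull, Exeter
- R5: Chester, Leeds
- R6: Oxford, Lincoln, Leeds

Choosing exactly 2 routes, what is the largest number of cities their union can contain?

6

Choosing R1, R2 covers {Oxford, Chester, Leeds, Hull, Exeter, Derby} — 6 cities.
No choice of 2 routes does better; here Lincoln is left uncovered.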